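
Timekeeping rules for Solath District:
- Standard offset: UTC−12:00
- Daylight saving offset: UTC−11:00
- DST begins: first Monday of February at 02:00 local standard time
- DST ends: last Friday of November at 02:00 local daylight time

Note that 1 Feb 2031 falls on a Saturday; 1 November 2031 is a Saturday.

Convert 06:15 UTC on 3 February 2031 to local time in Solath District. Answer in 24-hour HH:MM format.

1 February 2031 is a Saturday, so the first Monday is February 3.
1 November 2031 is a Saturday, so Fridays fall on 7, 14, 21, 28; the last is November 28.
At the standard offset (UTC−12:00), 06:15 UTC − 12h = 18:15 Solath District standard time (rolling into the previous day, 2 February 2031).
Daylight saving runs 3 February – 28 November; the standard-time date in Solath District, 2 February 2031, is outside that window, so Solath District is on standard time at UTC−12:00.
06:15 UTC − 12h = 18:15 local (rolling into the previous day, 2 February 2031).

18:15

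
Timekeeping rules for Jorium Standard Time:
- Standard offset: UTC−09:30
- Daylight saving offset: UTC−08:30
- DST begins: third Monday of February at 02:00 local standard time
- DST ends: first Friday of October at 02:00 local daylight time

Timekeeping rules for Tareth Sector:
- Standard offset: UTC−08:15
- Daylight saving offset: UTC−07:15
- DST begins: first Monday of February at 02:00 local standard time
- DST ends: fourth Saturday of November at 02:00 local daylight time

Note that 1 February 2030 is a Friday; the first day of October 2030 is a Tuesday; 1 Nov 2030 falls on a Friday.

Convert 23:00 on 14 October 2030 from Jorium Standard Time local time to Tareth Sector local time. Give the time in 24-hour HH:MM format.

1 February 2030 is a Friday, so the first Monday is February 4 and the third is February 18.
1 October 2030 is a Tuesday, so the first Friday is October 4.
14 October 2030 does not fall between 18 February and 4 October, so daylight saving is not in effect and Jorium Standard Time is at UTC−09:30.
23:00 Jorium Standard Time + 9h30m = 08:30 UTC (rolling into the next day, 15 October 2030).
1 February 2030 is a Friday, so the first Monday is February 4.
1 November 2030 is a Friday, so the first Saturday is November 2 and the fourth is November 23.
At the standard offset (UTC−08:15), 08:30 UTC − 8h15m = 00:15 Tareth Sector standard time.
The standard-time date in Tareth Sector, 15 October 2030, falls between 4 February and 23 November, so daylight saving is in effect and Tareth Sector is at UTC−07:15.
08:30 UTC − 7h15m = 01:15 Tareth Sector.

01:15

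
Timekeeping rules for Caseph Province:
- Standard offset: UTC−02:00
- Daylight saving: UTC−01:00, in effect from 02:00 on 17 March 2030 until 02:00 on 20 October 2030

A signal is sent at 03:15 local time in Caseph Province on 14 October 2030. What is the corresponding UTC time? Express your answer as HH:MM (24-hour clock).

Daylight saving runs 17 March – 20 October; 14 October 2030 is inside that window, so Caseph Province is at UTC−01:00.
03:15 local + 1h = 04:15 UTC.

04:15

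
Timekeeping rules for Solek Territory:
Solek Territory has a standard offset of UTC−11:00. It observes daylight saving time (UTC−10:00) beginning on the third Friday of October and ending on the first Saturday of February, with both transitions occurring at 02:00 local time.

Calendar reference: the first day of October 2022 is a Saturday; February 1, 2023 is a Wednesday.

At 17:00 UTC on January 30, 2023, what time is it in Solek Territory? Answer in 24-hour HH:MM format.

1 October 2022 is a Saturday, so the first Friday is October 7 and the third is October 21.
1 February 2023 is a Wednesday, so the first Saturday is February 4.
At the standard offset (UTC−11:00), 17:00 UTC − 11h = 06:00 Solek Territory standard time.
The standard-time date in Solek Territory, January 30, 2023, lies within the daylight-saving period (21 October 2022 – 4 February 2023), so Solek Territory is on daylight time, UTC−10:00.
17:00 UTC − 10h = 07:00 local.

07:00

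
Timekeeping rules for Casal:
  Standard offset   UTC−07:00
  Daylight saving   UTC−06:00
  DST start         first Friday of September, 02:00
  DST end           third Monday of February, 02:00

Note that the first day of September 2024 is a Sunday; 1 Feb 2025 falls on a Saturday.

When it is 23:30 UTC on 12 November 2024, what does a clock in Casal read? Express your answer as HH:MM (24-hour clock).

17:30

1 September 2024 is a Sunday, so the first Friday is September 6.
1 February 2025 is a Saturday, so the first Monday is February 3 and the third is February 17.
At the standard offset (UTC−07:00), 23:30 UTC − 7h = 16:30 Casal standard time.
Daylight saving runs 6 September 2024 – 17 February 2025; the standard-time date in Casal, 12 November 2024, is inside that window, so Casal is at UTC−06:00.
23:30 UTC − 6h = 17:30 local.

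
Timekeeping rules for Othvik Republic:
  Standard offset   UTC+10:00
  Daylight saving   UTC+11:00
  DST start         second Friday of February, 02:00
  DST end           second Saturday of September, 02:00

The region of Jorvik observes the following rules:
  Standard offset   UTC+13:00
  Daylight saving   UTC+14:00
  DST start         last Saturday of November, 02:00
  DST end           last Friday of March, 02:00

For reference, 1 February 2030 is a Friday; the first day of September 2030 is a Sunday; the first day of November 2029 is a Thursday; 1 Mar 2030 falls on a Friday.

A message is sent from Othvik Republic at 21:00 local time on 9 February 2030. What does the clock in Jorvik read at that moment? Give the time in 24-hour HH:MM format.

00:00

1 February 2030 is a Friday, so the first Friday is February 1 and the second is February 8.
1 September 2030 is a Sunday, so the first Saturday is September 7 and the second is September 14.
9 February 2030 falls between 8 February and 14 September, so daylight saving is in effect and Othvik Republic is at UTC+11:00.
21:00 Othvik Republic − 11h = 10:00 UTC.
1 November 2029 is a Thursday, so Saturdays fall on 3, 10, 17, 24; the last is November 24.
1 March 2030 is a Friday, so Fridays fall on 1, 8, 15, 22, 29; the last is March 29.
At the standard offset (UTC+13:00), 10:00 UTC + 13h = 23:00 Jorvik standard time.
The standard-time date in Jorvik, 9 February 2030, falls between 24 November 2029 and 29 March 2030, so daylight saving is in effect and Jorvik is at UTC+14:00.
10:00 UTC + 14h = 00:00 Jorvik (rolling into the next day, 10 February 2030).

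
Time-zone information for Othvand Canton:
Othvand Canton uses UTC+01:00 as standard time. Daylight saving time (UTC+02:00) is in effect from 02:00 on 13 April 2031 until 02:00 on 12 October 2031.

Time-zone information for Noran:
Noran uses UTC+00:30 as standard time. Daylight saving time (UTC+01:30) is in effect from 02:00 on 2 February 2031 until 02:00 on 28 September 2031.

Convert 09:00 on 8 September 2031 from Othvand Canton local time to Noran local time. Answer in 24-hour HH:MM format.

08:30

8 September 2031 lies within the daylight-saving period (13 April – 12 October), so Othvand Canton is on daylight time, UTC+02:00.
09:00 Othvand Canton − 2h = 07:00 UTC.
At the standard offset (UTC+00:30), 07:00 UTC + 0h30m = 07:30 Noran standard time.
The standard-time date in Noran, 8 September 2031, falls between 2 February and 28 September, so daylight saving is in effect and Noran is at UTC+01:30.
07:00 UTC + 1h30m = 08:30 Noran.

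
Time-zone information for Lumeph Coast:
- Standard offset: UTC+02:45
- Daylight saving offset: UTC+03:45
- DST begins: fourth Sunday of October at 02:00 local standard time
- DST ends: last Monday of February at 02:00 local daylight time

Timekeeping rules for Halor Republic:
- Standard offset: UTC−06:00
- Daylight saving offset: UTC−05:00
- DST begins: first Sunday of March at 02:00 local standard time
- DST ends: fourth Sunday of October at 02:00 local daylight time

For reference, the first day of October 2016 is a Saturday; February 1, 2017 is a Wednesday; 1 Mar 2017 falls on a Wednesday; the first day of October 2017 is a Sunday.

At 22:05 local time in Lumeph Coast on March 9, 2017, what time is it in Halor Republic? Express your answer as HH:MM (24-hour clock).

1 October 2016 is a Saturday, so the first Sunday is October 2 and the fourth is October 23.
1 February 2017 is a Wednesday, so Mondays fall on 6, 13, 20, 27; the last is February 27.
March 9, 2017 does not fall between 23 October 2016 and 27 February 2017, so daylight saving is not in effect and Lumeph Coast is at UTC+02:45.
22:05 Lumeph Coast − 2h45m = 19:20 UTC.
1 March 2017 is a Wednesday, so the first Sunday is March 5.
1 October 2017 is a Sunday, so the first Sunday is October 1 and the fourth is October 22.
At the standard offset (UTC−06:00), 19:20 UTC − 6h = 13:20 Halor Republic standard time.
The standard-time date in Halor Republic, March 9, 2017, lies within the daylight-saving period (5 March – 22 October), so Halor Republic is on daylight time, UTC−05:00.
19:20 UTC − 5h = 14:20 Halor Republic.

14:20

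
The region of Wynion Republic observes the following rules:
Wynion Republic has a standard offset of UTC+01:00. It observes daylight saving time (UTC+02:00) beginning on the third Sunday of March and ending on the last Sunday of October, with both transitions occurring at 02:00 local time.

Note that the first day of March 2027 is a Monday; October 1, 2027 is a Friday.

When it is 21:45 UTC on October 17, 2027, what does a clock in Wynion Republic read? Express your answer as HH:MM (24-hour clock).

1 March 2027 is a Monday, so the first Sunday is March 7 and the third is March 21.
1 October 2027 is a Friday, so Sundays fall on 3, 10, 17, 24, 31; the last is October 31.
At the standard offset (UTC+01:00), 21:45 UTC + 1h = 22:45 Wynion Republic standard time.
Daylight saving runs 21 March – 31 October; the standard-time date in Wynion Republic, October 17, 2027, is inside that window, so Wynion Republic is at UTC+02:00.
21:45 UTC + 2h = 23:45 local.

23:45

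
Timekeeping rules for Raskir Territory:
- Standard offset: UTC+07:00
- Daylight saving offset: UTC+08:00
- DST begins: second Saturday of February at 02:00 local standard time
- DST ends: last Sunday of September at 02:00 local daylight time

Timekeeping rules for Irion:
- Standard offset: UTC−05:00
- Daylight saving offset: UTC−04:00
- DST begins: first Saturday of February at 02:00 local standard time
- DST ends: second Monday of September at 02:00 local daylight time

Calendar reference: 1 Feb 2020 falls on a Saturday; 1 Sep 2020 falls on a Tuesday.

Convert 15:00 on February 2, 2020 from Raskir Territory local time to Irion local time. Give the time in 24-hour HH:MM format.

04:00

1 February 2020 is a Saturday, so the first Saturday is February 1 and the second is February 8.
1 September 2020 is a Tuesday, so Sundays fall on 6, 13, 20, 27; the last is September 27.
February 2, 2020 does not fall between 8 February and 27 September, so daylight saving is not in effect and Raskir Territory is at UTC+07:00.
15:00 Raskir Territory − 7h = 08:00 UTC.
1 February 2020 is a Saturday, so the first Saturday is February 1.
1 September 2020 is a Tuesday, so the first Monday is September 7 and the second is September 14.
At the standard offset (UTC−05:00), 08:00 UTC − 5h = 03:00 Irion standard time.
The standard-time date in Irion, February 2, 2020, falls between 1 February and 14 September, so daylight saving is in effect and Irion is at UTC−04:00.
08:00 UTC − 4h = 04:00 Irion.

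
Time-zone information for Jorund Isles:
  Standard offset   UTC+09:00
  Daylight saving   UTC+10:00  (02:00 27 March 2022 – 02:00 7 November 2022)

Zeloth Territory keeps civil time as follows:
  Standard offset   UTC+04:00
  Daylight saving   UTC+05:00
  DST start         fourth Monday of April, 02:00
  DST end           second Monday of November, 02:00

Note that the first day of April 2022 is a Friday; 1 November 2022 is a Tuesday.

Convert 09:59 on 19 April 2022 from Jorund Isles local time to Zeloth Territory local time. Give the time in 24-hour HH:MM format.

Daylight saving runs 27 March – 7 November; 19 April 2022 is inside that window, so Jorund Isles is at UTC+10:00.
09:59 Jorund Isles − 10h = 23:59 UTC (rolling into the previous day, 18 April 2022).
1 April 2022 is a Friday, so the first Monday is April 4 and the fourth is April 25.
1 November 2022 is a Tuesday, so the first Monday is November 7 and the second is November 14.
At the standard offset (UTC+04:00), 23:59 UTC + 4h = 03:59 Zeloth Territory standard time (rolling into the next day, 19 April 2022).
Daylight saving runs 25 April – 14 November; the standard-time date in Zeloth Territory, 19 April 2022, is outside that window, so Zeloth Territory is on standard time at UTC+04:00.
23:59 UTC + 4h = 03:59 Zeloth Territory (rolling into the next day, 19 April 2022).

03:59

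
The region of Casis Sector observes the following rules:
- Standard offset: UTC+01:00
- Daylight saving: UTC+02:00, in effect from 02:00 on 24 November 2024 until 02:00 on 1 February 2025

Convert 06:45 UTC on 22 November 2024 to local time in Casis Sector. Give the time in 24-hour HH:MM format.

At the standard offset (UTC+01:00), 06:45 UTC + 1h = 07:45 Casis Sector standard time.
Daylight saving runs 24 November 2024 – 1 February 2025; the standard-time date in Casis Sector, 22 November 2024, is outside that window, so Casis Sector is on standard time at UTC+01:00.
06:45 UTC + 1h = 07:45 local.

07:45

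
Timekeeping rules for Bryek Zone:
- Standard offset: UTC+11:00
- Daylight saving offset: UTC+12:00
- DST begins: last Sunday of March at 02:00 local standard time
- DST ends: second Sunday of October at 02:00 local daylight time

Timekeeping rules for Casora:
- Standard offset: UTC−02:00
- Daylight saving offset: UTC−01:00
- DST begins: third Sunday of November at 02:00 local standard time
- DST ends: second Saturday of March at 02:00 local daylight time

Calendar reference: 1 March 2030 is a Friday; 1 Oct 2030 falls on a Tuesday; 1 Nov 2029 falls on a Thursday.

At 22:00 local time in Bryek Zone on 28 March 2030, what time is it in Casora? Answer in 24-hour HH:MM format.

1 March 2030 is a Friday, so Sundays fall on 3, 10, 17, 24, 31; the last is March 31.
1 October 2030 is a Tuesday, so the first Sunday is October 6 and the second is October 13.
28 March 2030 does not fall between 31 March and 13 October, so daylight saving is not in effect and Bryek Zone is at UTC+11:00.
22:00 Bryek Zone − 11h = 11:00 UTC.
1 November 2029 is a Thursday, so the first Sunday is November 4 and the third is November 18.
1 March 2030 is a Friday, so the first Saturday is March 2 and the second is March 9.
At the standard offset (UTC−02:00), 11:00 UTC − 2h = 09:00 Casora standard time.
The standard-time date in Casora, 28 March 2030, does not fall between 18 November 2029 and 9 March 2030, so daylight saving is not in effect and Casora is at UTC−02:00.
11:00 UTC − 2h = 09:00 Casora.

09:00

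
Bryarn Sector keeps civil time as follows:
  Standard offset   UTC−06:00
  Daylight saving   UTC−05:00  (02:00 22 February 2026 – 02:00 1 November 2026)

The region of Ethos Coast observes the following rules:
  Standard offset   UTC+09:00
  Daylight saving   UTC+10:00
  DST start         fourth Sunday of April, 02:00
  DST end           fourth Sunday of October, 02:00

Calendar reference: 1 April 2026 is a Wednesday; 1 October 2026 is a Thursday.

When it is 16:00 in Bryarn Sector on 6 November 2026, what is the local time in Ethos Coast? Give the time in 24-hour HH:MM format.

07:00

Daylight saving runs 22 February – 1 November; 6 November 2026 is outside that window, so Bryarn Sector is on standard time at UTC−06:00.
16:00 Bryarn Sector + 6h = 22:00 UTC.
1 April 2026 is a Wednesday, so the first Sunday is April 5 and the fourth is April 26.
1 October 2026 is a Thursday, so the first Sunday is October 4 and the fourth is October 25.
At the standard offset (UTC+09:00), 22:00 UTC + 9h = 07:00 Ethos Coast standard time (rolling into the next day, 7 November 2026).
The standard-time date in Ethos Coast, 7 November 2026, is outside the daylight-saving period (26 April – 25 October), so Ethos Coast is on standard time, UTC+09:00.
22:00 UTC + 9h = 07:00 Ethos Coast (rolling into the next day, 7 November 2026).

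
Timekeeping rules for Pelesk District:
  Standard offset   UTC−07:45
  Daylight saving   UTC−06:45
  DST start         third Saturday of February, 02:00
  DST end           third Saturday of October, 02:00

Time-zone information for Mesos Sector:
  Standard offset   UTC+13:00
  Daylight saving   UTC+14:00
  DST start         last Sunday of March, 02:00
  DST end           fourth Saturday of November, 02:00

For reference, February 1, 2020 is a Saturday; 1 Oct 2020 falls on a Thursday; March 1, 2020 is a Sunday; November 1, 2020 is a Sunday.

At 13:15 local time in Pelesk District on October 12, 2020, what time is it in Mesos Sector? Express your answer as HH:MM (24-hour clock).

1 February 2020 is a Saturday, so the first Saturday is February 1 and the third is February 15.
1 October 2020 is a Thursday, so the first Saturday is October 3 and the third is October 17.
October 12, 2020 lies within the daylight-saving period (15 February – 17 October), so Pelesk District is on daylight time, UTC−06:45.
13:15 Pelesk District + 6h45m = 20:00 UTC.
1 March 2020 is a Sunday, so Sundays fall on 1, 8, 15, 22, 29; the last is March 29.
1 November 2020 is a Sunday, so the first Saturday is November 7 and the fourth is November 28.
At the standard offset (UTC+13:00), 20:00 UTC + 13h = 09:00 Mesos Sector standard time (rolling into the next day, 13 October 2020).
The standard-time date in Mesos Sector, October 13, 2020, lies within the daylight-saving period (29 March – 28 November), so Mesos Sector is on daylight time, UTC+14:00.
20:00 UTC + 14h = 10:00 Mesos Sector (rolling into the next day, 13 October 2020).

10:00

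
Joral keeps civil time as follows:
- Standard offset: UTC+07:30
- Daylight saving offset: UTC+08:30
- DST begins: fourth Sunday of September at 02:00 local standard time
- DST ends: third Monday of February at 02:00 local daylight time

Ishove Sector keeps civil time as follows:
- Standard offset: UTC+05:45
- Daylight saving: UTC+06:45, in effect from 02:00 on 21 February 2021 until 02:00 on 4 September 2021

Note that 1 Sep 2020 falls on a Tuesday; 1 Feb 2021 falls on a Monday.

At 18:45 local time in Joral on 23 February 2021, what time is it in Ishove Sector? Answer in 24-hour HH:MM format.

1 September 2020 is a Tuesday, so the first Sunday is September 6 and the fourth is September 27.
1 February 2021 is a Monday, so the first Monday is February 1 and the third is February 15.
23 February 2021 does not fall between 27 September 2020 and 15 February 2021, so daylight saving is not in effect and Joral is at UTC+07:30.
18:45 Joral − 7h30m = 11:15 UTC.
At the standard offset (UTC+05:45), 11:15 UTC + 5h45m = 17:00 Ishove Sector standard time.
The standard-time date in Ishove Sector, 23 February 2021, lies within the daylight-saving period (21 February – 4 September), so Ishove Sector is on daylight time, UTC+06:45.
11:15 UTC + 6h45m = 18:00 Ishove Sector.

18:00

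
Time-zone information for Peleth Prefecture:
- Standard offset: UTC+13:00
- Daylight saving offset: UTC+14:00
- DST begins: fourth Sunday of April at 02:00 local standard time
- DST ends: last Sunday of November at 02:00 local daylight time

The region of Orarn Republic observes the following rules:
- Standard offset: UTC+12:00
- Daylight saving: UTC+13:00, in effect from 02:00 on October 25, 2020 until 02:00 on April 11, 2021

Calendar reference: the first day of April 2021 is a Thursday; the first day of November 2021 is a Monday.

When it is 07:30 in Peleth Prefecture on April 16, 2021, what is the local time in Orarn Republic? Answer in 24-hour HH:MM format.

06:30

1 April 2021 is a Thursday, so the first Sunday is April 4 and the fourth is April 25.
1 November 2021 is a Monday, so Sundays fall on 7, 14, 21, 28; the last is November 28.
April 16, 2021 does not fall between 25 April and 28 November, so daylight saving is not in effect and Peleth Prefecture is at UTC+13:00.
07:30 Peleth Prefecture − 13h = 18:30 UTC (rolling into the previous day, 15 April 2021).
At the standard offset (UTC+12:00), 18:30 UTC + 12h = 06:30 Orarn Republic standard time (rolling into the next day, 16 April 2021).
The standard-time date in Orarn Republic, April 16, 2021, does not fall between 25 October 2020 and 11 April 2021, so daylight saving is not in effect and Orarn Republic is at UTC+12:00.
18:30 UTC + 12h = 06:30 Orarn Republic (rolling into the next day, 16 April 2021).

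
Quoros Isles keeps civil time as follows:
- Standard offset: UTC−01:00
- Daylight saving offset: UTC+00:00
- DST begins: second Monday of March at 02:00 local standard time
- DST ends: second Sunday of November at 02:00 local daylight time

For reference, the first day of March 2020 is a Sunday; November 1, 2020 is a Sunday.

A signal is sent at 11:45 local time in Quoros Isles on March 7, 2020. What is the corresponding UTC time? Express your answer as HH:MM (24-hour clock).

1 March 2020 is a Sunday, so the first Monday is March 2 and the second is March 9.
1 November 2020 is a Sunday, so the first Sunday is November 1 and the second is November 8.
Daylight saving runs 9 March – 8 November; March 7, 2020 is outside that window, so Quoros Isles is on standard time at UTC−01:00.
11:45 local + 1h = 12:45 UTC.

12:45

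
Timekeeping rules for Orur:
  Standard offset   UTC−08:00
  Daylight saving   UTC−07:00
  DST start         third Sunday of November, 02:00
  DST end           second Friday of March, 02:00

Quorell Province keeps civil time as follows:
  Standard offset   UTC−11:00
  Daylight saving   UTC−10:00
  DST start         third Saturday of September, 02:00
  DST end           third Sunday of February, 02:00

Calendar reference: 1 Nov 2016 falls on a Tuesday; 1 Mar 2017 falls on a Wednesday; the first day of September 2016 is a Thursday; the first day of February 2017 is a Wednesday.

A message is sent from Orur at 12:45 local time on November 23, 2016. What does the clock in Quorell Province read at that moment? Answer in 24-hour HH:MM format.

1 November 2016 is a Tuesday, so the first Sunday is November 6 and the third is November 20.
1 March 2017 is a Wednesday, so the first Friday is March 3 and the second is March 10.
November 23, 2016 falls between 20 November 2016 and 10 March 2017, so daylight saving is in effect and Orur is at UTC−07:00.
12:45 Orur + 7h = 19:45 UTC.
1 September 2016 is a Thursday, so the first Saturday is September 3 and the third is September 17.
1 February 2017 is a Wednesday, so the first Sunday is February 5 and the third is February 19.
At the standard offset (UTC−11:00), 19:45 UTC − 11h = 08:45 Quorell Province standard time.
Daylight saving runs 17 September 2016 – 19 February 2017; the standard-time date in Quorell Province, November 23, 2016, is inside that window, so Quorell Province is at UTC−10:00.
19:45 UTC − 10h = 09:45 Quorell Province.

09:45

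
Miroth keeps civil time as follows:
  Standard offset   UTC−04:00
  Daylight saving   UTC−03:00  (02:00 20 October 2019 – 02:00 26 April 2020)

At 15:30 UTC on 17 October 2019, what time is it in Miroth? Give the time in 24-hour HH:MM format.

At the standard offset (UTC−04:00), 15:30 UTC − 4h = 11:30 Miroth standard time.
The standard-time date in Miroth, 17 October 2019, does not fall between 20 October 2019 and 26 April 2020, so daylight saving is not in effect and Miroth is at UTC−04:00.
15:30 UTC − 4h = 11:30 local.

11:30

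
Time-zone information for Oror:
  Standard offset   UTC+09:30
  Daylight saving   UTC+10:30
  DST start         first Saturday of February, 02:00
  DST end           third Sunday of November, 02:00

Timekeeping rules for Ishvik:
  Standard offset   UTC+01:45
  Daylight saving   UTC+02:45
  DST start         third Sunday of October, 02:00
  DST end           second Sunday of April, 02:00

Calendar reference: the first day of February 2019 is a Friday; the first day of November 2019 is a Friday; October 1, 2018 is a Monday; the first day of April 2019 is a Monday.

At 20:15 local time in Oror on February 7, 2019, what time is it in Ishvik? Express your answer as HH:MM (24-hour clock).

1 February 2019 is a Friday, so the first Saturday is February 2.
1 November 2019 is a Friday, so the first Sunday is November 3 and the third is November 17.
Daylight saving runs 2 February – 17 November; February 7, 2019 is inside that window, so Oror is at UTC+10:30.
20:15 Oror − 10h30m = 09:45 UTC.
1 October 2018 is a Monday, so the first Sunday is October 7 and the third is October 21.
1 April 2019 is a Monday, so the first Sunday is April 7 and the second is April 14.
At the standard offset (UTC+01:45), 09:45 UTC + 1h45m = 11:30 Ishvik standard time.
The standard-time date in Ishvik, February 7, 2019, falls between 21 October 2018 and 14 April 2019, so daylight saving is in effect and Ishvik is at UTC+02:45.
09:45 UTC + 2h45m = 12:30 Ishvik.

12:30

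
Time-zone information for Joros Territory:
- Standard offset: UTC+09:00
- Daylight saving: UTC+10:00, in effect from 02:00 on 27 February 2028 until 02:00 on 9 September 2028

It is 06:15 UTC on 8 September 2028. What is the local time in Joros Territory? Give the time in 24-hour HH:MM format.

16:15

At the standard offset (UTC+09:00), 06:15 UTC + 9h = 15:15 Joros Territory standard time.
Daylight saving runs 27 February – 9 September; the standard-time date in Joros Territory, 8 September 2028, is inside that window, so Joros Territory is at UTC+10:00.
06:15 UTC + 10h = 16:15 local.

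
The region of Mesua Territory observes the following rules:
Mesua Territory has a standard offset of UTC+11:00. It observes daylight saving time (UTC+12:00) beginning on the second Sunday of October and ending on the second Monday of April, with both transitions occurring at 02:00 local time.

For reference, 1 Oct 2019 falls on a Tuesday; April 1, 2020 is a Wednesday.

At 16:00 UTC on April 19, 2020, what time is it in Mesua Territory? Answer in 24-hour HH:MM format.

03:00

1 October 2019 is a Tuesday, so the first Sunday is October 6 and the second is October 13.
1 April 2020 is a Wednesday, so the first Monday is April 6 and the second is April 13.
At the standard offset (UTC+11:00), 16:00 UTC + 11h = 03:00 Mesua Territory standard time (rolling into the next day, 20 April 2020).
The standard-time date in Mesua Territory, April 20, 2020, is outside the daylight-saving period (13 October 2019 – 13 April 2020), so Mesua Territory is on standard time, UTC+11:00.
16:00 UTC + 11h = 03:00 local (rolling into the next day, 20 April 2020).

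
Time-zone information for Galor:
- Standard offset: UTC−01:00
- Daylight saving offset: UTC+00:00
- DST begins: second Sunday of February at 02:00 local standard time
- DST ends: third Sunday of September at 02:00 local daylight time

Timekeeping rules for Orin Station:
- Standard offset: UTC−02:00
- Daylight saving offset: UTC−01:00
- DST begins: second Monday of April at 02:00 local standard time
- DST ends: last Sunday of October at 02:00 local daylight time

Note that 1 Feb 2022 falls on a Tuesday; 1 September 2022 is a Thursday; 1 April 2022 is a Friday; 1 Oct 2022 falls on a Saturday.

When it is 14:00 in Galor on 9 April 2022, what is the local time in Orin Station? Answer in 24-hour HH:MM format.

12:00

1 February 2022 is a Tuesday, so the first Sunday is February 6 and the second is February 13.
1 September 2022 is a Thursday, so the first Sunday is September 4 and the third is September 18.
Daylight saving runs 13 February – 18 September; 9 April 2022 is inside that window, so Galor is at UTC+00:00.
14:00 Galor − 0h = 14:00 UTC.
1 April 2022 is a Friday, so the first Monday is April 4 and the second is April 11.
1 October 2022 is a Saturday, so Sundays fall on 2, 9, 16, 23, 30; the last is October 30.
At the standard offset (UTC−02:00), 14:00 UTC − 2h = 12:00 Orin Station standard time.
The standard-time date in Orin Station, 9 April 2022, does not fall between 11 April and 30 October, so daylight saving is not in effect and Orin Station is at UTC−02:00.
14:00 UTC − 2h = 12:00 Orin Station.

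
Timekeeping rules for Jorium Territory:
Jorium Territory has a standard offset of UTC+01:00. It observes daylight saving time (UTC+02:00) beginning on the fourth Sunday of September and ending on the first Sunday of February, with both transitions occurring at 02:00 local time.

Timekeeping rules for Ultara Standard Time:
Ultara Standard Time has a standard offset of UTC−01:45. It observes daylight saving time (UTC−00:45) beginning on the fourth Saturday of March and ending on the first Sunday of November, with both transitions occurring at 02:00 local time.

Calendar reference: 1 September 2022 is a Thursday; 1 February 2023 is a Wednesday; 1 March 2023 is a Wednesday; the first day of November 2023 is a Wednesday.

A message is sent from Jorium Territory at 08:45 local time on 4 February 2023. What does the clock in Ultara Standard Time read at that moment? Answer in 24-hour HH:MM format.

1 September 2022 is a Thursday, so the first Sunday is September 4 and the fourth is September 25.
1 February 2023 is a Wednesday, so the first Sunday is February 5.
4 February 2023 falls between 25 September 2022 and 5 February 2023, so daylight saving is in effect and Jorium Territory is at UTC+02:00.
08:45 Jorium Territory − 2h = 06:45 UTC.
1 March 2023 is a Wednesday, so the first Saturday is March 4 and the fourth is March 25.
1 November 2023 is a Wednesday, so the first Sunday is November 5.
At the standard offset (UTC−01:45), 06:45 UTC − 1h45m = 05:00 Ultara Standard Time standard time.
Daylight saving runs 25 March – 5 November; the standard-time date in Ultara Standard Time, 4 February 2023, is outside that window, so Ultara Standard Time is on standard time at UTC−01:45.
06:45 UTC − 1h45m = 05:00 Ultara Standard Time.

05:00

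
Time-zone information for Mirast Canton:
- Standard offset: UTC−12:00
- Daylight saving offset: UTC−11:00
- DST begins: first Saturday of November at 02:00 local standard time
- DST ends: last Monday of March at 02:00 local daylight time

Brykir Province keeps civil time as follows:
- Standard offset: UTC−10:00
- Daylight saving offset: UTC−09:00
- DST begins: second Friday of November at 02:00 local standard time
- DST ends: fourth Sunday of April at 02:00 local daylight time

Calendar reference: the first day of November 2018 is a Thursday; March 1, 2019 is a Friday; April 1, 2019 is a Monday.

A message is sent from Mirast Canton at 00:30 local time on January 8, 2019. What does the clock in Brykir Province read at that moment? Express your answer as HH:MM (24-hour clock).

1 November 2018 is a Thursday, so the first Saturday is November 3.
1 March 2019 is a Friday, so Mondays fall on 4, 11, 18, 25; the last is March 25.
January 8, 2019 falls between 3 November 2018 and 25 March 2019, so daylight saving is in effect and Mirast Canton is at UTC−11:00.
00:30 Mirast Canton + 11h = 11:30 UTC.
1 November 2018 is a Thursday, so the first Friday is November 2 and the second is November 9.
1 April 2019 is a Monday, so the first Sunday is April 7 and the fourth is April 28.
At the standard offset (UTC−10:00), 11:30 UTC − 10h = 01:30 Brykir Province standard time.
The standard-time date in Brykir Province, January 8, 2019, falls between 9 November 2018 and 28 April 2019, so daylight saving is in effect and Brykir Province is at UTC−09:00.
11:30 UTC − 9h = 02:30 Brykir Province.

02:30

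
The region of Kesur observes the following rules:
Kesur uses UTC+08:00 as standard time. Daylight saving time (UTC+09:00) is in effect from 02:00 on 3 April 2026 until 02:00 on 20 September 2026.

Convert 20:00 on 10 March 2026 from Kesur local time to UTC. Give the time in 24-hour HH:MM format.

12:00

10 March 2026 does not fall between 3 April and 20 September, so daylight saving is not in effect and Kesur is at UTC+08:00.
20:00 local − 8h = 12:00 UTC.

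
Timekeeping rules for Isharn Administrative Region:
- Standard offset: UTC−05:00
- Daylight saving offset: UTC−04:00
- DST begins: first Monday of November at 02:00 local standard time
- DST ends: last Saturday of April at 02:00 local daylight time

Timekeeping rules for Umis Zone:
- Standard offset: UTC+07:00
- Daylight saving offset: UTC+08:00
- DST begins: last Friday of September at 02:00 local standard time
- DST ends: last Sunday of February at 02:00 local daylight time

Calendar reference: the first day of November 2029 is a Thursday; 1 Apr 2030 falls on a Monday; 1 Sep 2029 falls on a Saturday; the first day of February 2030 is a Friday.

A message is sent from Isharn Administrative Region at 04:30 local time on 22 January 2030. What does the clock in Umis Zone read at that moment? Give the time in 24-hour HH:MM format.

16:30

1 November 2029 is a Thursday, so the first Monday is November 5.
1 April 2030 is a Monday, so Saturdays fall on 6, 13, 20, 27; the last is April 27.
22 January 2030 lies within the daylight-saving period (5 November 2029 – 27 April 2030), so Isharn Administrative Region is on daylight time, UTC−04:00.
04:30 Isharn Administrative Region + 4h = 08:30 UTC.
1 September 2029 is a Saturday, so Fridays fall on 7, 14, 21, 28; the last is September 28.
1 February 2030 is a Friday, so Sundays fall on 3, 10, 17, 24; the last is February 24.
At the standard offset (UTC+07:00), 08:30 UTC + 7h = 15:30 Umis Zone standard time.
Daylight saving runs 28 September 2029 – 24 February 2030; the standard-time date in Umis Zone, 22 January 2030, is inside that window, so Umis Zone is at UTC+08:00.
08:30 UTC + 8h = 16:30 Umis Zone.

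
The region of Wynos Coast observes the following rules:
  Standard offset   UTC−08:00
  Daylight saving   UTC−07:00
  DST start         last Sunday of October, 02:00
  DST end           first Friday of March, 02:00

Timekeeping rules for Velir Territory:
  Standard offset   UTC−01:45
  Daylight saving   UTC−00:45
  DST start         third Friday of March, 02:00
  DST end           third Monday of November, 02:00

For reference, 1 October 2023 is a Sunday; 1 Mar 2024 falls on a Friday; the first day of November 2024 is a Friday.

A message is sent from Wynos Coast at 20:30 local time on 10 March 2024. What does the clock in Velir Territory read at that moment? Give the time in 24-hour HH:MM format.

02:45

1 October 2023 is a Sunday, so Sundays fall on 1, 8, 15, 22, 29; the last is October 29.
1 March 2024 is a Friday, so the first Friday is March 1.
Daylight saving runs 29 October 2023 – 1 March 2024; 10 March 2024 is outside that window, so Wynos Coast is on standard time at UTC−08:00.
20:30 Wynos Coast + 8h = 04:30 UTC (rolling into the next day, 11 March 2024).
1 March 2024 is a Friday, so the first Friday is March 1 and the third is March 15.
1 November 2024 is a Friday, so the first Monday is November 4 and the third is November 18.
At the standard offset (UTC−01:45), 04:30 UTC − 1h45m = 02:45 Velir Territory standard time.
The standard-time date in Velir Territory, 11 March 2024, is outside the daylight-saving period (15 March – 18 November), so Velir Territory is on standard time, UTC−01:45.
04:30 UTC − 1h45m = 02:45 Velir Territory.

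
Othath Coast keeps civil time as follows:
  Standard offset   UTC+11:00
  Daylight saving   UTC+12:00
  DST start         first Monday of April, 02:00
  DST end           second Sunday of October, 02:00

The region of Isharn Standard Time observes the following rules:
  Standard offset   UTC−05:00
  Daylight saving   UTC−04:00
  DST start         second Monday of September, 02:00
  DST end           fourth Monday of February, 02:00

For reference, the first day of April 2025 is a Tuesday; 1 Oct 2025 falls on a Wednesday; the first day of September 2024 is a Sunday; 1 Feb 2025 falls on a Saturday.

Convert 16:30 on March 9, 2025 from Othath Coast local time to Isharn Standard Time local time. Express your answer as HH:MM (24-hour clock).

00:30

1 April 2025 is a Tuesday, so the first Monday is April 7.
1 October 2025 is a Wednesday, so the first Sunday is October 5 and the second is October 12.
March 9, 2025 does not fall between 7 April and 12 October, so daylight saving is not in effect and Othath Coast is at UTC+11:00.
16:30 Othath Coast − 11h = 05:30 UTC.
1 September 2024 is a Sunday, so the first Monday is September 2 and the second is September 9.
1 February 2025 is a Saturday, so the first Monday is February 3 and the fourth is February 24.
At the standard offset (UTC−05:00), 05:30 UTC − 5h = 00:30 Isharn Standard Time standard time.
The standard-time date in Isharn Standard Time, March 9, 2025, does not fall between 9 September 2024 and 24 February 2025, so daylight saving is not in effect and Isharn Standard Time is at UTC−05:00.
05:30 UTC − 5h = 00:30 Isharn Standard Time.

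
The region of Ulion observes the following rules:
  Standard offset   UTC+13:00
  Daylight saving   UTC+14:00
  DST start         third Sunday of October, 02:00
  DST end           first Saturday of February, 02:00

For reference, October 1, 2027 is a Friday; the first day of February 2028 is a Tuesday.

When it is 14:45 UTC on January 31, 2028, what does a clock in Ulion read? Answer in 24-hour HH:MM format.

04:45

1 October 2027 is a Friday, so the first Sunday is October 3 and the third is October 17.
1 February 2028 is a Tuesday, so the first Saturday is February 5.
At the standard offset (UTC+13:00), 14:45 UTC + 13h = 03:45 Ulion standard time (rolling into the next day, 1 February 2028).
Daylight saving runs 17 October 2027 – 5 February 2028; the standard-time date in Ulion, February 1, 2028, is inside that window, so Ulion is at UTC+14:00.
14:45 UTC + 14h = 04:45 local (rolling into the next day, 1 February 2028).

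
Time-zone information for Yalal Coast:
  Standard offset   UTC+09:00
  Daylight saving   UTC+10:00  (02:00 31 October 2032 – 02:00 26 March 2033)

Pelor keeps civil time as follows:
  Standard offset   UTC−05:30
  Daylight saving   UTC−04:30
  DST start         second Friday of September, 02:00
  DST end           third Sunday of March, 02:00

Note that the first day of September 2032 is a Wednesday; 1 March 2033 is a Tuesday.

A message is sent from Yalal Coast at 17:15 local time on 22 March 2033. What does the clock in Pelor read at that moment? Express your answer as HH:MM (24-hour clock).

22 March 2033 lies within the daylight-saving period (31 October 2032 – 26 March 2033), so Yalal Coast is on daylight time, UTC+10:00.
17:15 Yalal Coast − 10h = 07:15 UTC.
1 September 2032 is a Wednesday, so the first Friday is September 3 and the second is September 10.
1 March 2033 is a Tuesday, so the first Sunday is March 6 and the third is March 20.
At the standard offset (UTC−05:30), 07:15 UTC − 5h30m = 01:45 Pelor standard time.
Daylight saving runs 10 September 2032 – 20 March 2033; the standard-time date in Pelor, 22 March 2033, is outside that window, so Pelor is on standard time at UTC−05:30.
07:15 UTC − 5h30m = 01:45 Pelor.

01:45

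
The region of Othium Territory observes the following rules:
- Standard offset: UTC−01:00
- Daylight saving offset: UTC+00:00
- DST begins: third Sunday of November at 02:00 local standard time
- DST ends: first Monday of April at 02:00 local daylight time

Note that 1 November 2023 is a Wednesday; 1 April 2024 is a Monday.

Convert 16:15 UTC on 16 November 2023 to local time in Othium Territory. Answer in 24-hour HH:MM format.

1 November 2023 is a Wednesday, so the first Sunday is November 5 and the third is November 19.
1 April 2024 is a Monday, so the first Monday is April 1.
At the standard offset (UTC−01:00), 16:15 UTC − 1h = 15:15 Othium Territory standard time.
The standard-time date in Othium Territory, 16 November 2023, does not fall between 19 November 2023 and 1 April 2024, so daylight saving is not in effect and Othium Territory is at UTC−01:00.
16:15 UTC − 1h = 15:15 local.

15:15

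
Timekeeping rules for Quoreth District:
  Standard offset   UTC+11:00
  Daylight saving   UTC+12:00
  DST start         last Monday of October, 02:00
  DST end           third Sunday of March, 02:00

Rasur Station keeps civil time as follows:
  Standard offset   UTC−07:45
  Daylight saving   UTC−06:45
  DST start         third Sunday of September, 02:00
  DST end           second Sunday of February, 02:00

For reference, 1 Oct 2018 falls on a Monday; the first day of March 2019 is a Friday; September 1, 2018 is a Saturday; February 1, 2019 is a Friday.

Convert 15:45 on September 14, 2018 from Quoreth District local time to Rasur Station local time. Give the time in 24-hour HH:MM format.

21:00

1 October 2018 is a Monday, so Mondays fall on 1, 8, 15, 22, 29; the last is October 29.
1 March 2019 is a Friday, so the first Sunday is March 3 and the third is March 17.
September 14, 2018 does not fall between 29 October 2018 and 17 March 2019, so daylight saving is not in effect and Quoreth District is at UTC+11:00.
15:45 Quoreth District − 11h = 04:45 UTC.
1 September 2018 is a Saturday, so the first Sunday is September 2 and the third is September 16.
1 February 2019 is a Friday, so the first Sunday is February 3 and the second is February 10.
At the standard offset (UTC−07:45), 04:45 UTC − 7h45m = 21:00 Rasur Station standard time (rolling into the previous day, 13 September 2018).
Daylight saving runs 16 September 2018 – 10 February 2019; the standard-time date in Rasur Station, September 13, 2018, is outside that window, so Rasur Station is on standard time at UTC−07:45.
04:45 UTC − 7h45m = 21:00 Rasur Station (rolling into the previous day, 13 September 2018).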